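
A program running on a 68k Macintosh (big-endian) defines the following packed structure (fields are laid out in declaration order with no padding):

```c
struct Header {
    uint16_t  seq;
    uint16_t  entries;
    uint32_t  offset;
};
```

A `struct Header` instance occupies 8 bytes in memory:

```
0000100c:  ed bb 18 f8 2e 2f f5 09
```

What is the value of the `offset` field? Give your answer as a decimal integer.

774894857

`offset` follows `seq` (2 B), `entries` (2 B), so it starts at offset 2 + 2 = 4 and occupies 4 bytes.
Bytes at offsets 4..7: 2E 2F F5 09.
Big-endian stores the most-significant byte at the lowest address.
The bytes are already most-significant first: 0x2E2FF509.
0x2E2FF509 = 774894857.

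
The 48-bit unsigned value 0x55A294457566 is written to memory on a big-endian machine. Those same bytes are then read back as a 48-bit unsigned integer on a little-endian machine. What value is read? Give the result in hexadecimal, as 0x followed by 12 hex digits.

Stored big-endian, the bytes at ascending addresses are 55 A2 94 45 75 66.
Read back as little-endian, the first byte is least significant, giving 0x66754594A255.

0x66754594A255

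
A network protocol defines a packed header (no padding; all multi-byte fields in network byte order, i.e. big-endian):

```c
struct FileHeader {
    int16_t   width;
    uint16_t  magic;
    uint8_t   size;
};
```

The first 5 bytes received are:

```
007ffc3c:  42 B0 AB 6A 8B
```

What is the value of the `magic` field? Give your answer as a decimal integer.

`magic` follows `width` (2 bytes), so it starts at byte offset 2 and occupies 2 bytes.
Bytes at offsets 2..3: AB 6A.
In big-endian order the high byte comes first in memory.
The bytes are already most-significant first: 0xAB6A.
0xAB6A = 43882.

43882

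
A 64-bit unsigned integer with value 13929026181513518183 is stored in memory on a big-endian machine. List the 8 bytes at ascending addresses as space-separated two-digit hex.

C1 4D D7 83 50 3A 9C 67

13929026181513518183 in hexadecimal, padded to 64 bits, is 0xC14DD783503A9C67.
Split into bytes (most-significant first): C1 4D D7 83 50 3A 9C 67.
Big-endian: lowest address holds the most-significant byte.
So the memory order matches the most-significant-first order: C1 4D D7 83 50 3A 9C 67.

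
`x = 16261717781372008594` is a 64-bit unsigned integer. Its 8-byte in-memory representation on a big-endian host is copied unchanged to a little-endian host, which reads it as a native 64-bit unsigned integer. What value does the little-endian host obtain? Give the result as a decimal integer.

16261717781372008594 in 64-bit hexadecimal is 0xE1AD3A29F454F892.
Stored big-endian, the bytes at ascending addresses are E1 AD 3A 29 F4 54 F8 92.
Read back as little-endian, the first byte is least significant, giving 0x92F854F4293AADE1.
0x92F854F4293AADE1 = 10590307931402186209.

10590307931402186209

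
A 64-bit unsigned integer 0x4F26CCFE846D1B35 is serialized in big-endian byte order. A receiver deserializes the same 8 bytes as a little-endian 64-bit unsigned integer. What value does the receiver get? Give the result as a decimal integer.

3826772726359270991

Stored big-endian, the bytes at ascending addresses are 4F 26 CC FE 84 6D 1B 35.
Read back as little-endian, the first byte is least significant, giving 0x351B6D84FECC264F.
0x351B6D84FECC264F = 3826772726359270991.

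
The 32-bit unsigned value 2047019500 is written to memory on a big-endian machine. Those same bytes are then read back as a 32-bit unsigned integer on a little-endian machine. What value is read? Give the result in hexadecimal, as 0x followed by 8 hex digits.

2047019500 in 32-bit hexadecimal is 0x7A0309EC.
Stored big-endian, the bytes at ascending addresses are 7A 03 09 EC.
Read back as little-endian, the first byte is least significant, giving 0xEC09037A.

0xEC09037A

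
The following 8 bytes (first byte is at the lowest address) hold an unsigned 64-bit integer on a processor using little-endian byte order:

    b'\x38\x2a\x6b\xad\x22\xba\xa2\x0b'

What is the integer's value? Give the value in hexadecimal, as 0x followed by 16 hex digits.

0x0BA2BA22AD6B2A38

In little-endian order the low byte comes first in memory.
Reassemble most-significant byte first: 0B A2 BA 22 AD 6B 2A 38 → 0x0BA2BA22AD6B2A38.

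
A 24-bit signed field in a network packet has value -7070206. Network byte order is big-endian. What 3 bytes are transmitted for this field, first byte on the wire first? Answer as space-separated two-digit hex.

Two's complement of -7070206 in 24 bits: 7070206 = 0x6BE1FE; invert → 0x941E01; add 1 → 0x941E02.
Split into bytes (most-significant first): 94 1E 02.
Big-endian stores the most-significant byte at the lowest address.
So the memory order matches the most-significant-first order: 94 1E 02.

94 1E 02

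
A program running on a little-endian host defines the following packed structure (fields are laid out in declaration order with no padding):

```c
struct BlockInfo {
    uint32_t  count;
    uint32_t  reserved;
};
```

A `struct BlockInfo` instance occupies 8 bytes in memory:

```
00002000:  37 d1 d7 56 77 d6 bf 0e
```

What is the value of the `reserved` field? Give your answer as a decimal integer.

247453303

`reserved` follows `count` (4 bytes), so it starts at byte offset 4 and occupies 4 bytes.
Bytes at offsets 4..7: 77 D6 BF 0E.
Little-endian: lowest address holds the least-significant byte.
Reassemble most-significant byte first: 0E BF D6 77 → 0x0EBFD677.
0x0EBFD677 = 247453303.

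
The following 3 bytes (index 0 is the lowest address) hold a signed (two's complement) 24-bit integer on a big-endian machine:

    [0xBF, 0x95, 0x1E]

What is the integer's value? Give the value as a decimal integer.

-4221666

Big-endian: lowest address holds the most-significant byte.
The bytes are already most-significant first: 0xBF951E.
Top bit is set, so as a signed 24-bit value this is 0xBF951E − 2^24 = -4221666.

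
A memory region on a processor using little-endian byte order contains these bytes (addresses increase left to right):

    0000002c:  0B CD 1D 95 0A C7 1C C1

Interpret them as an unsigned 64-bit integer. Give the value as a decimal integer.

13915215796933348619

Little-endian: lowest address holds the least-significant byte.
Reassemble most-significant byte first: C1 1C C7 0A 95 1D CD 0B → 0xC11CC70A951DCD0B.
0xC11CC70A951DCD0B = 13915215796933348619.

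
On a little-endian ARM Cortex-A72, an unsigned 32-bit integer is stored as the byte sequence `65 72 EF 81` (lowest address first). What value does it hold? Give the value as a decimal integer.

Little-endian: lowest address holds the least-significant byte.
Reassemble most-significant byte first: 81 EF 72 65 → 0x81EF7265.
0x81EF7265 = 2179953253.

2179953253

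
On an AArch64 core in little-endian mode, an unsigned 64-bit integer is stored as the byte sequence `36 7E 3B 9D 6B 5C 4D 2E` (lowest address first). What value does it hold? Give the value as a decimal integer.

3336424516220583478

In little-endian order the low byte comes first in memory.
Reassemble most-significant byte first: 2E 4D 5C 6B 9D 3B 7E 36 → 0x2E4D5C6B9D3B7E36.
0x2E4D5C6B9D3B7E36 = 3336424516220583478.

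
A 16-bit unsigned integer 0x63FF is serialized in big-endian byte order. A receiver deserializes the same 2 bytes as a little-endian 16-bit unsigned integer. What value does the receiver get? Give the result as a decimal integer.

65379

Stored big-endian, the bytes at ascending addresses are 63 FF.
Read back as little-endian, the first byte is least significant, giving 0xFF63.
0xFF63 = 65379.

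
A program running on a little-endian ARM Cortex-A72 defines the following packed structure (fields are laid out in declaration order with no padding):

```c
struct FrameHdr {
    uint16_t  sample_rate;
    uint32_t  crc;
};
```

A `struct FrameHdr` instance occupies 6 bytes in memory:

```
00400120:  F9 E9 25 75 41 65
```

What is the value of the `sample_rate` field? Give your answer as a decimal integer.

`sample_rate` is the first field, at byte offset 0, occupying 2 bytes.
Bytes at offsets 0..1: F9 E9.
In little-endian order the low byte comes first in memory.
Reassemble most-significant byte first: E9 F9 → 0xE9F9.
0xE9F9 = 59897.

59897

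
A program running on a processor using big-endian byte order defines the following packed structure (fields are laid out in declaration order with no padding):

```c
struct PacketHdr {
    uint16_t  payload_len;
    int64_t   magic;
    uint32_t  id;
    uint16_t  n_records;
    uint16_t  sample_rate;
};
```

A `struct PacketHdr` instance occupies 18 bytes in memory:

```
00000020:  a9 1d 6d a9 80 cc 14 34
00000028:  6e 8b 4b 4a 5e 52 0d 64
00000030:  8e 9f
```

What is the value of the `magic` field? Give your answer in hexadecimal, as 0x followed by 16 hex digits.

0x6DA980CC14346E8B

`magic` follows `payload_len` (2 bytes), so it starts at byte offset 2 and occupies 8 bytes.
Bytes at offsets 2..9: 6D A9 80 CC 14 34 6E 8B.
Big-endian: lowest address holds the most-significant byte.
The bytes are already most-significant first: 0x6DA980CC14346E8B.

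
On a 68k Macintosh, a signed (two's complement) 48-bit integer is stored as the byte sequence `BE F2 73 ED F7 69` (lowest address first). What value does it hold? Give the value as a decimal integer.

Big-endian: lowest address holds the most-significant byte.
The bytes are already most-significant first: 0xBEF273EDF769.
Top bit is set, so as a signed 48-bit value this is 0xBEF273EDF769 − 2^48 = -71526440372375.

-71526440372375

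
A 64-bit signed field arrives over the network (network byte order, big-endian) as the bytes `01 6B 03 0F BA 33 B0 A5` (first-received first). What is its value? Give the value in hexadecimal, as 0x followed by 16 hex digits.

Big-endian stores the most-significant byte at the lowest address.
The bytes are already most-significant first: 0x016B030FBA33B0A5.

0x016B030FBA33B0A5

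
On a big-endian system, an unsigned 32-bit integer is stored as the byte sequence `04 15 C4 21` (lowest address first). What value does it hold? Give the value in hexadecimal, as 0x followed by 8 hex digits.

0x0415C421

Big-endian: lowest address holds the most-significant byte.
The bytes are already most-significant first: 0x0415C421.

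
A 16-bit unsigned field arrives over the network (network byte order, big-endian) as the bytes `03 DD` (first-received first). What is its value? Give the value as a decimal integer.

989

In big-endian order the high byte comes first in memory.
The bytes are already most-significant first: 0x03DD.
0x03DD = 989.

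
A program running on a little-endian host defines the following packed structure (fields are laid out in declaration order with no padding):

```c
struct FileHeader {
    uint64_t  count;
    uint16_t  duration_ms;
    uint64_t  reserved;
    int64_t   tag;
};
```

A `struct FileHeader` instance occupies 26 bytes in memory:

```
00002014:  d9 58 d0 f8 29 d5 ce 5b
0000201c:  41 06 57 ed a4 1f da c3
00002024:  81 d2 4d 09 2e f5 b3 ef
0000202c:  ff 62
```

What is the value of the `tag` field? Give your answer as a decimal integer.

`tag` follows `count` (8 B), `duration_ms` (2 B), `reserved` (8 B), so it starts at offset 8 + 2 + 8 = 18 and occupies 8 bytes.
Bytes at offsets 18..25: 4D 09 2E F5 B3 EF FF 62.
Little-endian stores the least-significant byte at the lowest address.
Reassemble most-significant byte first: 62 FF EF B3 F5 2E 09 4D → 0x62FFEFB3F52E094D.
0x62FFEFB3F52E094D = 7133683890969774413.

7133683890969774413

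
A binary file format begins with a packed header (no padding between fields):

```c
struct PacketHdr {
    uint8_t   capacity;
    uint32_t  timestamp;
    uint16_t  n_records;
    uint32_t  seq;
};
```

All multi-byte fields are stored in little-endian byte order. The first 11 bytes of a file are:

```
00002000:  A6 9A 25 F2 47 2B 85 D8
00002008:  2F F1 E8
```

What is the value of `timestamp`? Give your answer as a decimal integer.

1207051674

`timestamp` follows `capacity` (1 byte), so it starts at byte offset 1 and occupies 4 bytes.
Bytes at offsets 1..4: 9A 25 F2 47.
Little-endian: lowest address holds the least-significant byte.
Reassemble most-significant byte first: 47 F2 25 9A → 0x47F2259A.
0x47F2259A = 1207051674.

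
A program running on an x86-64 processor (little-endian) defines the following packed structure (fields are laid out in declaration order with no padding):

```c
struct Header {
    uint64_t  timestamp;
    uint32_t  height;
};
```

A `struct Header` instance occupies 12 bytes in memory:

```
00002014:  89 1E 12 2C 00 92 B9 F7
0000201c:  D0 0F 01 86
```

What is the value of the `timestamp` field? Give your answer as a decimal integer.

`timestamp` is the first field, at byte offset 0, occupying 8 bytes.
Bytes at offsets 0..7: 89 1E 12 2C 00 92 B9 F7.
In little-endian order the low byte comes first in memory.
Reassemble most-significant byte first: F7 B9 92 00 2C 12 1E 89 → 0xF7B992002C121E89.
0xF7B992002C121E89 = 17850459127496711817.

17850459127496711817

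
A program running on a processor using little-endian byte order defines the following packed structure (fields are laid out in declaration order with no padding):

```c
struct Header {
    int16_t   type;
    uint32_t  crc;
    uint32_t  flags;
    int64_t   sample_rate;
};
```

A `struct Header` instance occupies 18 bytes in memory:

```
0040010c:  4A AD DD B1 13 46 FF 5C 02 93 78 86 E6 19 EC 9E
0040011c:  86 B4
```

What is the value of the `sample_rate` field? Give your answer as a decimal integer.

`sample_rate` follows `type` (2 B), `crc` (4 B), `flags` (4 B), so it starts at offset 2 + 4 + 4 = 10 and occupies 8 bytes.
Bytes at offsets 10..17: 78 86 E6 19 EC 9E 86 B4.
Little-endian stores the least-significant byte at the lowest address.
Reassemble most-significant byte first: B4 86 9E EC 19 E6 86 78 → 0xB4869EEC19E68678.
Top bit is set, so as a signed 64-bit value this is 0xB4869EEC19E68678 − 2^64 = -5438484763119286664.

-5438484763119286664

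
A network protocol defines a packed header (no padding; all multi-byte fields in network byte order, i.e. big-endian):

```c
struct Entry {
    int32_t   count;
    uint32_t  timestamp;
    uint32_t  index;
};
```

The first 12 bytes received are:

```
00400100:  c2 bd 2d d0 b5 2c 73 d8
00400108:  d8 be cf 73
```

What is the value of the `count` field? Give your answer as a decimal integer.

-1027789360

`count` is the first field, at byte offset 0, occupying 4 bytes.
Bytes at offsets 0..3: C2 BD 2D D0.
In big-endian order the high byte comes first in memory.
The bytes are already most-significant first: 0xC2BD2DD0.
Top bit is set, so as a signed 32-bit value this is 0xC2BD2DD0 − 2^32 = -1027789360.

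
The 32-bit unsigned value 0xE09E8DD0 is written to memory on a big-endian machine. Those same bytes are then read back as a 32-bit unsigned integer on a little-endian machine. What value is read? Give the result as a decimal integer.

Stored big-endian, the bytes at ascending addresses are E0 9E 8D D0.
Read back as little-endian, the first byte is least significant, giving 0xD08D9EE0.
0xD08D9EE0 = 3498942176.

3498942176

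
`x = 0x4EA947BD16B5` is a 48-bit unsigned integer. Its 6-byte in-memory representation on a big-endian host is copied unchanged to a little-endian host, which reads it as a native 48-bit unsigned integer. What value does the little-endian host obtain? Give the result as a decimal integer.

199109269498190

Stored big-endian, the bytes at ascending addresses are 4E A9 47 BD 16 B5.
Read back as little-endian, the first byte is least significant, giving 0xB516BD47A94E.
0xB516BD47A94E = 199109269498190.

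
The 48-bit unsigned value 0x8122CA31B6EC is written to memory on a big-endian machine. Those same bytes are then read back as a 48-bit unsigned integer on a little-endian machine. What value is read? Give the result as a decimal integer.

260267263533697

Stored big-endian, the bytes at ascending addresses are 81 22 CA 31 B6 EC.
Read back as little-endian, the first byte is least significant, giving 0xECB631CA2281.
0xECB631CA2281 = 260267263533697.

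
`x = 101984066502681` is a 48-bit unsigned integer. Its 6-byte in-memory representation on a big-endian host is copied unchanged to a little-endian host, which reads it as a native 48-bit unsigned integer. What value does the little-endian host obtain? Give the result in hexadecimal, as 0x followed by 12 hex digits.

0x19800E04C15C

101984066502681 in 48-bit hexadecimal is 0x5CC1040E8019.
Stored big-endian, the bytes at ascending addresses are 5C C1 04 0E 80 19.
Read back as little-endian, the first byte is least significant, giving 0x19800E04C15C.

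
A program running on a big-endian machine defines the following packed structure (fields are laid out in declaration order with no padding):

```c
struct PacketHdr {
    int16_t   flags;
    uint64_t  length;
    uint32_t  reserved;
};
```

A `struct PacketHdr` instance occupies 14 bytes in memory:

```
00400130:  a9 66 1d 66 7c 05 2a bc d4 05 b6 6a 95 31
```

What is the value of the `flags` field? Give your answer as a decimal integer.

-22170

`flags` is the first field, at byte offset 0, occupying 2 bytes.
Bytes at offsets 0..1: A9 66.
Big-endian: lowest address holds the most-significant byte.
The bytes are already most-significant first: 0xA966.
Top bit is set, so as a signed 16-bit value this is 0xA966 − 2^16 = -22170.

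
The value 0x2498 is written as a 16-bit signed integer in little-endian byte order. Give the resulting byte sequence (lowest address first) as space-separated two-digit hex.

98 24

Split into bytes (most-significant first): 24 98.
In little-endian order the low byte comes first in memory.
So at ascending addresses the bytes are 98 24.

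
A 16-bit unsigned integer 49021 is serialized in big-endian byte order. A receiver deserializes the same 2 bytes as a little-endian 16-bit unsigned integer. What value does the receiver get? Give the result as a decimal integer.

32191

49021 in 16-bit hexadecimal is 0xBF7D.
Stored big-endian, the bytes at ascending addresses are BF 7D.
Read back as little-endian, the first byte is least significant, giving 0x7DBF.
0x7DBF = 32191.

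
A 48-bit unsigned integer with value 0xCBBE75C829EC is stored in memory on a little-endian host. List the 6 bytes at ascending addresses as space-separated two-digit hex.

Split into bytes (most-significant first): CB BE 75 C8 29 EC.
Little-endian stores the least-significant byte at the lowest address.
So at ascending addresses the bytes are EC 29 C8 75 BE CB.

EC 29 C8 75 BE CB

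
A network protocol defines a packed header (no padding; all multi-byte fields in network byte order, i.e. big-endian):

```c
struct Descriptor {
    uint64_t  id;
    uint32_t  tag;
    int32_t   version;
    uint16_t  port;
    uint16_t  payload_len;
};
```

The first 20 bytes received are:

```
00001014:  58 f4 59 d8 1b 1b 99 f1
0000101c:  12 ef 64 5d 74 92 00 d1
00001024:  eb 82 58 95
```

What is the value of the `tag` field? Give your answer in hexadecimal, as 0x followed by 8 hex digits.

0x12EF645D

`tag` follows `id` (8 bytes), so it starts at byte offset 8 and occupies 4 bytes.
Bytes at offsets 8..11: 12 EF 64 5D.
Big-endian stores the most-significant byte at the lowest address.
The bytes are already most-significant first: 0x12EF645D.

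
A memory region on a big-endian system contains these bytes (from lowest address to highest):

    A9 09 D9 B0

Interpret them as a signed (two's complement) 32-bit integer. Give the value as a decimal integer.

-1458972240

In big-endian order the high byte comes first in memory.
The bytes are already most-significant first: 0xA909D9B0.
Top bit is set, so as a signed 32-bit value this is 0xA909D9B0 − 2^32 = -1458972240.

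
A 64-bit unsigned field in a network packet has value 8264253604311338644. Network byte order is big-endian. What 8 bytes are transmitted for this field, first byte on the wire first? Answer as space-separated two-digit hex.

72 B0 86 DE 02 B8 0E 94

8264253604311338644 in hexadecimal, padded to 64 bits, is 0x72B086DE02B80E94.
Split into bytes (most-significant first): 72 B0 86 DE 02 B8 0E 94.
In big-endian order the high byte comes first in memory.
So the memory order matches the most-significant-first order: 72 B0 86 DE 02 B8 0E 94.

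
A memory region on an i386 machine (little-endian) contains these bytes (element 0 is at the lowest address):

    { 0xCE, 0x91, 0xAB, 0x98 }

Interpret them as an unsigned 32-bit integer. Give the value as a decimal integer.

2561380814

Little-endian: lowest address holds the least-significant byte.
Reassemble most-significant byte first: 98 AB 91 CE → 0x98AB91CE.
0x98AB91CE = 2561380814.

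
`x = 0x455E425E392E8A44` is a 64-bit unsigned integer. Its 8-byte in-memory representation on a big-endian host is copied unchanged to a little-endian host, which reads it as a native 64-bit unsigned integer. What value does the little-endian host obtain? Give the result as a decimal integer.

Stored big-endian, the bytes at ascending addresses are 45 5E 42 5E 39 2E 8A 44.
Read back as little-endian, the first byte is least significant, giving 0x448A2E395E425E45.
0x448A2E395E425E45 = 4938810765294591557.

4938810765294591557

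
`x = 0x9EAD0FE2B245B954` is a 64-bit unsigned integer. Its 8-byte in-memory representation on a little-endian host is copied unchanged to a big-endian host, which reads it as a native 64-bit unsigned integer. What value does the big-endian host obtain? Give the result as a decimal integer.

6104987404476591518

Stored little-endian, the bytes at ascending addresses are 54 B9 45 B2 E2 0F AD 9E.
Read back as big-endian, the last byte is least significant, giving 0x54B945B2E20FAD9E.
0x54B945B2E20FAD9E = 6104987404476591518.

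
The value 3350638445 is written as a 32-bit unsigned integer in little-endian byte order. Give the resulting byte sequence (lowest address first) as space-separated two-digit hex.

6D AF B6 C7

3350638445 in hexadecimal, padded to 32 bits, is 0xC7B6AF6D.
Split into bytes (most-significant first): C7 B6 AF 6D.
Little-endian: lowest address holds the least-significant byte.
So at ascending addresses the bytes are 6D AF B6 C7.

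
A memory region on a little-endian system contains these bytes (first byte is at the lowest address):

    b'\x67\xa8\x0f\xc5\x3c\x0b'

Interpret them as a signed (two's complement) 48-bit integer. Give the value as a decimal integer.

Little-endian stores the least-significant byte at the lowest address.
Reassemble most-significant byte first: 0B 3C C5 0F A8 67 → 0x0B3CC50FA867.
0x0B3CC50FA867 = 12355632080999.

12355632080999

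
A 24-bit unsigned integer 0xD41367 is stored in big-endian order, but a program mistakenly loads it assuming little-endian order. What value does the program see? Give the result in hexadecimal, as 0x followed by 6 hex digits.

Stored big-endian, the bytes at ascending addresses are D4 13 67.
Read back as little-endian, the first byte is least significant, giving 0x6713D4.

0x6713D4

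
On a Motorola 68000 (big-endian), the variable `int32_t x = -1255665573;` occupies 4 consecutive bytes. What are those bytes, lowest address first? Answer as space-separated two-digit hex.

Two's complement of -1255665573 in 32 bits: 1255665573 = 0x4AD7EFA5; invert → 0xB528105A; add 1 → 0xB528105B.
Split into bytes (most-significant first): B5 28 10 5B.
Big-endian: lowest address holds the most-significant byte.
So the memory order matches the most-significant-first order: B5 28 10 5B.

B5 28 10 5B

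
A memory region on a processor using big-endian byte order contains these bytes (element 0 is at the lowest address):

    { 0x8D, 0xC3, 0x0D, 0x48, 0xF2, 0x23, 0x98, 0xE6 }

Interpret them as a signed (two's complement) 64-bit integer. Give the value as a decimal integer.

-8231721086951909146

Big-endian stores the most-significant byte at the lowest address.
The bytes are already most-significant first: 0x8DC30D48F22398E6.
Top bit is set, so as a signed 64-bit value this is 0x8DC30D48F22398E6 − 2^64 = -8231721086951909146.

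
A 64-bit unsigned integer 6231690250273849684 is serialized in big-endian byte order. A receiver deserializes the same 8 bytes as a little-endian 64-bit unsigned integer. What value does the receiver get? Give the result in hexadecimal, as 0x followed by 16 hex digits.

0x5481D60544697B56

6231690250273849684 in 64-bit hexadecimal is 0x567B694405D68154.
Stored big-endian, the bytes at ascending addresses are 56 7B 69 44 05 D6 81 54.
Read back as little-endian, the first byte is least significant, giving 0x5481D60544697B56.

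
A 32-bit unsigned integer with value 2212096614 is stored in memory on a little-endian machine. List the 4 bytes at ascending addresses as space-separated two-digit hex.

2212096614 in hexadecimal, padded to 32 bits, is 0x83D9EA66.
Split into bytes (most-significant first): 83 D9 EA 66.
Little-endian: lowest address holds the least-significant byte.
So at ascending addresses the bytes are 66 EA D9 83.

66 EA D9 83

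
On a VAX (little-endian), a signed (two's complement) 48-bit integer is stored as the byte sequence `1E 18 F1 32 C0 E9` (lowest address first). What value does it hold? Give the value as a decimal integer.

-24463279056866

Little-endian stores the least-significant byte at the lowest address.
Reassemble most-significant byte first: E9 C0 32 F1 18 1E → 0xE9C032F1181E.
Top bit is set, so as a signed 48-bit value this is 0xE9C032F1181E − 2^48 = -24463279056866.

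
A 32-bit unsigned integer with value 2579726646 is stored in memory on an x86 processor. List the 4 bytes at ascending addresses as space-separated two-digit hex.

2579726646 in hexadecimal, padded to 32 bits, is 0x99C38136.
Split into bytes (most-significant first): 99 C3 81 36.
In little-endian order the low byte comes first in memory.
So at ascending addresses the bytes are 36 81 C3 99.

36 81 C3 99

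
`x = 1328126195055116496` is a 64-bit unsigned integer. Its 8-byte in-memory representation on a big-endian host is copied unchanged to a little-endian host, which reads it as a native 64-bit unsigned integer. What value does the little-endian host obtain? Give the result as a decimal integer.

15042065472028896786

1328126195055116496 in 64-bit hexadecimal is 0x126E73BCD926C0D0.
Stored big-endian, the bytes at ascending addresses are 12 6E 73 BC D9 26 C0 D0.
Read back as little-endian, the first byte is least significant, giving 0xD0C026D9BC736E12.
0xD0C026D9BC736E12 = 15042065472028896786.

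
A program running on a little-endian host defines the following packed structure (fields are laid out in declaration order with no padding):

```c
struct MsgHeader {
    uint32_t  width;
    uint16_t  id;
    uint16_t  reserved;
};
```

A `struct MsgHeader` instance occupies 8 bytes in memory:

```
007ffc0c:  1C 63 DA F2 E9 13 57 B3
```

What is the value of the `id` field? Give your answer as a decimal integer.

5097

`id` follows `width` (4 bytes), so it starts at byte offset 4 and occupies 2 bytes.
Bytes at offsets 4..5: E9 13.
Little-endian stores the least-significant byte at the lowest address.
Reassemble most-significant byte first: 13 E9 → 0x13E9.
0x13E9 = 5097.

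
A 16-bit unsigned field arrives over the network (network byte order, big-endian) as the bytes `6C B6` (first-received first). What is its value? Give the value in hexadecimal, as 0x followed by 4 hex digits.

0x6CB6

In big-endian order the high byte comes first in memory.
The bytes are already most-significant first: 0x6CB6.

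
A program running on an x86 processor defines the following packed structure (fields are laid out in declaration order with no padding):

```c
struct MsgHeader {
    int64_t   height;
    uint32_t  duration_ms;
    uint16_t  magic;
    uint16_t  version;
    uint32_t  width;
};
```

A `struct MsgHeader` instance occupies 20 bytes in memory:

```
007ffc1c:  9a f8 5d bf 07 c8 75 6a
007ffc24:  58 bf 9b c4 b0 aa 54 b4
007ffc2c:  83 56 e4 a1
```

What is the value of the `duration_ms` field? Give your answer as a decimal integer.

`duration_ms` follows `height` (8 bytes), so it starts at byte offset 8 and occupies 4 bytes.
Bytes at offsets 8..11: 58 BF 9B C4.
Little-endian: lowest address holds the least-significant byte.
Reassemble most-significant byte first: C4 9B BF 58 → 0xC49BBF58.
0xC49BBF58 = 3298541400.

3298541400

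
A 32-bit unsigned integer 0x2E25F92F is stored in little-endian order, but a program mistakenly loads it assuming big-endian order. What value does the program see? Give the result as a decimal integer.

Stored little-endian, the bytes at ascending addresses are 2F F9 25 2E.
Read back as big-endian, the last byte is least significant, giving 0x2FF9252E.
0x2FF9252E = 804857134.

804857134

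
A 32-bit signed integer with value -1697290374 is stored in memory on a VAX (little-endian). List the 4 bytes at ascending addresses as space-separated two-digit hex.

7A 67 D5 9A

Two's complement of -1697290374 in 32 bits: 1697290374 = 0x652A9886; invert → 0x9AD56779; add 1 → 0x9AD5677A.
Split into bytes (most-significant first): 9A D5 67 7A.
Little-endian: lowest address holds the least-significant byte.
So at ascending addresses the bytes are 7A 67 D5 9A.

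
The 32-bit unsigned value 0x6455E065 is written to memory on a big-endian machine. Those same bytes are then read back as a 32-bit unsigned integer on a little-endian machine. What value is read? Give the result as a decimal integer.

Stored big-endian, the bytes at ascending addresses are 64 55 E0 65.
Read back as little-endian, the first byte is least significant, giving 0x65E05564.
0x65E05564 = 1709200740.

1709200740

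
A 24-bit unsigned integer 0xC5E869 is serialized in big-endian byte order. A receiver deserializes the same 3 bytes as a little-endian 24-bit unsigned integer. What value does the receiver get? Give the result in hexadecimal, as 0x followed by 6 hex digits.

Stored big-endian, the bytes at ascending addresses are C5 E8 69.
Read back as little-endian, the first byte is least significant, giving 0x69E8C5.

0x69E8C5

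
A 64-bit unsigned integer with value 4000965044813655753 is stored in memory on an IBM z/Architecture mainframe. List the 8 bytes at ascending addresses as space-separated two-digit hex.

37 86 48 82 9E DF 6E C9

4000965044813655753 in hexadecimal, padded to 64 bits, is 0x378648829EDF6EC9.
Split into bytes (most-significant first): 37 86 48 82 9E DF 6E C9.
In big-endian order the high byte comes first in memory.
So the memory order matches the most-significant-first order: 37 86 48 82 9E DF 6E C9.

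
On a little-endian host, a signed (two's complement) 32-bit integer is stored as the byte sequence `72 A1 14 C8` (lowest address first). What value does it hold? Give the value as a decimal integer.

Little-endian stores the least-significant byte at the lowest address.
Reassemble most-significant byte first: C8 14 A1 72 → 0xC814A172.
Top bit is set, so as a signed 32-bit value this is 0xC814A172 − 2^32 = -938172046.

-938172046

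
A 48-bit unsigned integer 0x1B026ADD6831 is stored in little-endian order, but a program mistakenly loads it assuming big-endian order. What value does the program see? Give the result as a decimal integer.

54326461071899

Stored little-endian, the bytes at ascending addresses are 31 68 DD 6A 02 1B.
Read back as big-endian, the last byte is least significant, giving 0x3168DD6A021B.
0x3168DD6A021B = 54326461071899.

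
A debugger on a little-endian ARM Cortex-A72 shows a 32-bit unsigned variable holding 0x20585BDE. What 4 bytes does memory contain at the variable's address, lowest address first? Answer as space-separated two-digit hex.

DE 5B 58 20

Split into bytes (most-significant first): 20 58 5B DE.
In little-endian order the low byte comes first in memory.
So at ascending addresses the bytes are DE 5B 58 20.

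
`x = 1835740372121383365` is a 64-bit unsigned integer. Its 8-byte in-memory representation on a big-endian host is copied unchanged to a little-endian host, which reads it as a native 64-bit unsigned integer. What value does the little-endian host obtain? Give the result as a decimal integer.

14227191645221976345

1835740372121383365 in 64-bit hexadecimal is 0x1979DC246C2371C5.
Stored big-endian, the bytes at ascending addresses are 19 79 DC 24 6C 23 71 C5.
Read back as little-endian, the first byte is least significant, giving 0xC571236C24DC7919.
0xC571236C24DC7919 = 14227191645221976345.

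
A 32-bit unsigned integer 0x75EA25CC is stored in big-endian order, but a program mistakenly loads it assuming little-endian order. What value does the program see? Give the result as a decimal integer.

3425036917

Stored big-endian, the bytes at ascending addresses are 75 EA 25 CC.
Read back as little-endian, the first byte is least significant, giving 0xCC25EA75.
0xCC25EA75 = 3425036917.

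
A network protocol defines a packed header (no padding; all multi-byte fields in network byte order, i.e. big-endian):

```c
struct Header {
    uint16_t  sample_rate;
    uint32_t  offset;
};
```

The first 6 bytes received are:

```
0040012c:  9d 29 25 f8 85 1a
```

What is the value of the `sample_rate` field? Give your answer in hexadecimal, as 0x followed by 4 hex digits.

0x9D29

`sample_rate` is the first field, at byte offset 0, occupying 2 bytes.
Bytes at offsets 0..1: 9D 29.
Big-endian: lowest address holds the most-significant byte.
The bytes are already most-significant first: 0x9D29.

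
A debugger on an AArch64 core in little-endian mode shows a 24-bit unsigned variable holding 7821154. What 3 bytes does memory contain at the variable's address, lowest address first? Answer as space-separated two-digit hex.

62 57 77

7821154 in hexadecimal, padded to 24 bits, is 0x775762.
Split into bytes (most-significant first): 77 57 62.
In little-endian order the low byte comes first in memory.
So at ascending addresses the bytes are 62 57 77.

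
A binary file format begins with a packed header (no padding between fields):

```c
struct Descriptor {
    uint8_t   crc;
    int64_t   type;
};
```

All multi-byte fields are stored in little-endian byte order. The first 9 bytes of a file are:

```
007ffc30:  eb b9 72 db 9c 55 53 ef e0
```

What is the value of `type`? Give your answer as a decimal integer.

-2238478862610894151

`type` follows `crc` (1 byte), so it starts at byte offset 1 and occupies 8 bytes.
Bytes at offsets 1..8: B9 72 DB 9C 55 53 EF E0.
Little-endian stores the least-significant byte at the lowest address.
Reassemble most-significant byte first: E0 EF 53 55 9C DB 72 B9 → 0xE0EF53559CDB72B9.
Top bit is set, so as a signed 64-bit value this is 0xE0EF53559CDB72B9 − 2^64 = -2238478862610894151.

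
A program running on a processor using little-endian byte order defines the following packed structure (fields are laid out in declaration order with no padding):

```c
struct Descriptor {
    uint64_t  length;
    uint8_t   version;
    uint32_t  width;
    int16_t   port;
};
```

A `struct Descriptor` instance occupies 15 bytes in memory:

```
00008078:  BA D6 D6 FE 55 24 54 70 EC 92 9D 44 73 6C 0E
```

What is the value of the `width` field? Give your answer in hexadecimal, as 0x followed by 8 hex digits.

0x73449D92

`width` follows `length` (8 B), `version` (1 B), so it starts at offset 8 + 1 = 9 and occupies 4 bytes.
Bytes at offsets 9..12: 92 9D 44 73.
In little-endian order the low byte comes first in memory.
Reassemble most-significant byte first: 73 44 9D 92 → 0x73449D92.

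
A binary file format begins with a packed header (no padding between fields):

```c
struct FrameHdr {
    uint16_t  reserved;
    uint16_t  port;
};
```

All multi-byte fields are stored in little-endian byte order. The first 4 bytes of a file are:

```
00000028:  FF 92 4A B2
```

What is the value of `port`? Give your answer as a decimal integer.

`port` follows `reserved` (2 bytes), so it starts at byte offset 2 and occupies 2 bytes.
Bytes at offsets 2..3: 4A B2.
Little-endian: lowest address holds the least-significant byte.
Reassemble most-significant byte first: B2 4A → 0xB24A.
0xB24A = 45642.

45642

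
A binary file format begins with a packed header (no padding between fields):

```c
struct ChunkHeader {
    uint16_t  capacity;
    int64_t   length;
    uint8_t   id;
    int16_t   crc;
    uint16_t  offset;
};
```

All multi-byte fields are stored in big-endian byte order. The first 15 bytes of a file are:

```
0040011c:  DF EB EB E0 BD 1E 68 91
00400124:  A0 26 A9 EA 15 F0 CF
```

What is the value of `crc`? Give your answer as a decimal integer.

-5611

`crc` follows `capacity` (2 B), `length` (8 B), `id` (1 B), so it starts at offset 2 + 8 + 1 = 11 and occupies 2 bytes.
Bytes at offsets 11..12: EA 15.
Big-endian stores the most-significant byte at the lowest address.
The bytes are already most-significant first: 0xEA15.
Top bit is set, so as a signed 16-bit value this is 0xEA15 − 2^16 = -5611.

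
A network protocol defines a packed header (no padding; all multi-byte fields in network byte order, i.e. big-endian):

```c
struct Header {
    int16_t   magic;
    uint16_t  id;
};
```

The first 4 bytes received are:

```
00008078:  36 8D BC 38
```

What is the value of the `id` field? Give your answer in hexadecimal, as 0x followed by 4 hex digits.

`id` follows `magic` (2 bytes), so it starts at byte offset 2 and occupies 2 bytes.
Bytes at offsets 2..3: BC 38.
In big-endian order the high byte comes first in memory.
The bytes are already most-significant first: 0xBC38.

0xBC38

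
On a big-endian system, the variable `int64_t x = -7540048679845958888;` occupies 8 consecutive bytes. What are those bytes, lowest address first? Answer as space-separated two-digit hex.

97 5C 5D AC B0 A0 EB 18

Two's complement of -7540048679845958888 in 64 bits: 7540048679845958888 = 0x68A3A2534F5F14E8; invert → 0x975C5DACB0A0EB17; add 1 → 0x975C5DACB0A0EB18.
Split into bytes (most-significant first): 97 5C 5D AC B0 A0 EB 18.
Big-endian: lowest address holds the most-significant byte.
So the memory order matches the most-significant-first order: 97 5C 5D AC B0 A0 EB 18.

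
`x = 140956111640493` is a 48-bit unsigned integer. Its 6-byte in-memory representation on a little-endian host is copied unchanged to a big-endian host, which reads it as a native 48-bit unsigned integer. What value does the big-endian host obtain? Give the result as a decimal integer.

190868193948288

140956111640493 in 48-bit hexadecimal is 0x8032E6F697AD.
Stored little-endian, the bytes at ascending addresses are AD 97 F6 E6 32 80.
Read back as big-endian, the last byte is least significant, giving 0xAD97F6E63280.
0xAD97F6E63280 = 190868193948288.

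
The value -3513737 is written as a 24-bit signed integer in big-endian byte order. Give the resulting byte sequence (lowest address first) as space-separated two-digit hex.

CA 62 77

Two's complement of -3513737 in 24 bits: 3513737 = 0x359D89; invert → 0xCA6276; add 1 → 0xCA6277.
Split into bytes (most-significant first): CA 62 77.
In big-endian order the high byte comes first in memory.
So the memory order matches the most-significant-first order: CA 62 77.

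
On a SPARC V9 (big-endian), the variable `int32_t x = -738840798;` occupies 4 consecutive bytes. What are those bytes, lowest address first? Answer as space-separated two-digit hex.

Two's complement of -738840798 in 32 bits: 738840798 = 0x2C09D0DE; invert → 0xD3F62F21; add 1 → 0xD3F62F22.
Split into bytes (most-significant first): D3 F6 2F 22.
Big-endian stores the most-significant byte at the lowest address.
So the memory order matches the most-significant-first order: D3 F6 2F 22.

D3 F6 2F 22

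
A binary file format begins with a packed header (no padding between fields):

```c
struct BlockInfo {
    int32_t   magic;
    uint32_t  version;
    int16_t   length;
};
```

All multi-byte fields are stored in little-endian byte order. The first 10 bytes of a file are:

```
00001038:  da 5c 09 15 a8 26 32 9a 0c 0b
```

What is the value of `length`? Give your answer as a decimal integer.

`length` follows `magic` (4 B), `version` (4 B), so it starts at offset 4 + 4 = 8 and occupies 2 bytes.
Bytes at offsets 8..9: 0C 0B.
Little-endian: lowest address holds the least-significant byte.
Reassemble most-significant byte first: 0B 0C → 0x0B0C.
0x0B0C = 2828.

2828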